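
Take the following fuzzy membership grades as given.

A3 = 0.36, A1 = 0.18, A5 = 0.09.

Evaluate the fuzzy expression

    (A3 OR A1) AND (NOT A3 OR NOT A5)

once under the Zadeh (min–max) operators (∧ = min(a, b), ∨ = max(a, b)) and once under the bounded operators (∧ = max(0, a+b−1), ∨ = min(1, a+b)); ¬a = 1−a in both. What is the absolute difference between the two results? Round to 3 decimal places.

0.180

Under Zadeh (min–max):
  A3 OR A1 = max(a, b) on (0.36, 0.18) = 0.36
  NOT A3 = 1 − 0.36 = 0.64
  NOT A5 = 1 − 0.09 = 0.91
  NOT A3 OR NOT A5 = max(a, b) on (0.64, 0.91) = 0.91
  (A3 OR A1) AND (NOT A3 OR NOT A5) = min(a, b) on (0.36, 0.91) = 0.36
  → value = 0.3600
Under bounded:
  A3 OR A1 = min(1, a+b) on (0.36, 0.18) = 0.54
  NOT A3 = 1 − 0.36 = 0.64
  NOT A5 = 1 − 0.09 = 0.91
  NOT A3 OR NOT A5 = min(1, a+b) on (0.64, 0.91) = 1.00
  (A3 OR A1) AND (NOT A3 OR NOT A5) = max(0, a+b−1) on (0.54, 1.00) = 0.54
  → value = 0.5400
|0.3600 − 0.5400| = 0.180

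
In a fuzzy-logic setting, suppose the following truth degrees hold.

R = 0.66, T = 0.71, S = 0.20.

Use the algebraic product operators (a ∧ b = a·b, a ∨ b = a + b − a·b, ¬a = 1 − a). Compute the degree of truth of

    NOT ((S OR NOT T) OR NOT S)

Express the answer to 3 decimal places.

0.114

NOT T = 1 − 0.7100 = 0.2900
S OR NOT T = a + b − a·b on (0.2000, 0.2900) = 0.4320
NOT S = 1 − 0.2000 = 0.8000
(S OR NOT T) OR NOT S = a + b − a·b on (0.4320, 0.8000) = 0.8864
NOT ((S OR NOT T) OR NOT S) = 1 − 0.8864 = 0.1136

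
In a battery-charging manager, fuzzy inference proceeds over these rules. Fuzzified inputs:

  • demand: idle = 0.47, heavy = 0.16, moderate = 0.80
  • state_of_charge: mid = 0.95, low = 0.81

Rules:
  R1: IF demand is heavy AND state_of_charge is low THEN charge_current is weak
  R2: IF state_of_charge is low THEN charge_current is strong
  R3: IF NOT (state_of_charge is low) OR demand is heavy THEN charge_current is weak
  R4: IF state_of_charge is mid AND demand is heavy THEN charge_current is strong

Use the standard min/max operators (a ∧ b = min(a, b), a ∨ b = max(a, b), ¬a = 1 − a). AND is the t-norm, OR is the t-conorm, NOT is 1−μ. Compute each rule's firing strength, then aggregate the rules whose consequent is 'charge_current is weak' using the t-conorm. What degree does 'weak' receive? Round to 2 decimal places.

R1: heavy=0.16, low=0.81; AND[min(a, b)] → w = 0.16
R2: low=0.81 → w = 0.81
R3: ¬low=1−0.81=0.19, heavy=0.16; OR[max(a, b)] → w = 0.19
R4: mid=0.95, heavy=0.16; AND[min(a, b)] → w = 0.16
Rules with consequent 'weak': {R1, R3} → strengths 0.16, 0.19
Aggregate via t-conorm [max(a, b)]: 0.19

0.19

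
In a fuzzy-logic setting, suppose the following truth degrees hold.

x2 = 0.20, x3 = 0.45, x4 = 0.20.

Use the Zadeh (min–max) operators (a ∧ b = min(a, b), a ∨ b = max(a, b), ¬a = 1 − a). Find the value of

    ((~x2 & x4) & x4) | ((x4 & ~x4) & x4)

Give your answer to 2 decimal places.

0.20

~x2 = 1 − 0.20 = 0.80
~x2 & x4 = min(a, b) on (0.80, 0.20) = 0.20
(~x2 & x4) & x4 = min(a, b) on (0.20, 0.20) = 0.20
~x4 = 1 − 0.20 = 0.80
x4 & ~x4 = min(a, b) on (0.20, 0.80) = 0.20
(x4 & ~x4) & x4 = min(a, b) on (0.20, 0.20) = 0.20
((~x2 & x4) & x4) | ((x4 & ~x4) & x4) = max(a, b) on (0.20, 0.20) = 0.20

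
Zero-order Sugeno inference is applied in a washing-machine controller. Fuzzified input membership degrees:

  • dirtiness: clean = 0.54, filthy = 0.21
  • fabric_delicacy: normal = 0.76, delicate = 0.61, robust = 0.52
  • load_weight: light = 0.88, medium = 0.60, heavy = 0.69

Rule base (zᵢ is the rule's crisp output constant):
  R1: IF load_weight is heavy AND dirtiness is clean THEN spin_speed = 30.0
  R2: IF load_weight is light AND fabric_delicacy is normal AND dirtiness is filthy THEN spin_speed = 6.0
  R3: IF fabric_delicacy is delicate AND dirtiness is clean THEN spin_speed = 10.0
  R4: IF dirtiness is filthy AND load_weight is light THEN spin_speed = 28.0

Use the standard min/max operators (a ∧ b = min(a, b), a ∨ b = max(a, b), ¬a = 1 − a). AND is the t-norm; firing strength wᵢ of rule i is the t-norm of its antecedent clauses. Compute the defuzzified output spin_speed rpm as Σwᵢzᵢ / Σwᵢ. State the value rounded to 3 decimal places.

19.160

R1 (z=30.0): heavy=0.69, clean=0.54; AND[min(a, b)] → w = 0.54
R2 (z=6.0): light=0.88, normal=0.76, filthy=0.21; AND[min(a, b)] → w = 0.21
R3 (z=10.0): delicate=0.61, clean=0.54; AND[min(a, b)] → w = 0.54
R4 (z=28.0): filthy=0.21, light=0.88; AND[min(a, b)] → w = 0.21
Weighted average = (0.54·30.0 + 0.21·6.0 + 0.54·10.0 + 0.21·28.0) / (0.54 + 0.21 + 0.54 + 0.21)
  = 28.7400 / 1.5000 = 19.160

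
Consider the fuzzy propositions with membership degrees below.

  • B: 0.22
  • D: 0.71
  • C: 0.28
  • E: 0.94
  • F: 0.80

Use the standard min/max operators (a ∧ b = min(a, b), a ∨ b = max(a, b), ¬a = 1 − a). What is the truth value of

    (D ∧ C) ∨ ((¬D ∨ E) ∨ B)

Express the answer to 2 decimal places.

D ∧ C = min(a, b) on (0.71, 0.28) = 0.28
¬D = 1 − 0.71 = 0.29
¬D ∨ E = max(a, b) on (0.29, 0.94) = 0.94
(¬D ∨ E) ∨ B = max(a, b) on (0.94, 0.22) = 0.94
(D ∧ C) ∨ ((¬D ∨ E) ∨ B) = max(a, b) on (0.28, 0.94) = 0.94

0.94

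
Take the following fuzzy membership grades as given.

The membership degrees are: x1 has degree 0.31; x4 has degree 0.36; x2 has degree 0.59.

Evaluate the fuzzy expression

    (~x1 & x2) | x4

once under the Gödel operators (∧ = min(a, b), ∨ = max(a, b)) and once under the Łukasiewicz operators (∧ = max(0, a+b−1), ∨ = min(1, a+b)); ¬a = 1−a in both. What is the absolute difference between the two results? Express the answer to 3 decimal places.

Under Gödel:
  ~x1 = 1 − 0.31 = 0.69
  ~x1 & x2 = min(a, b) on (0.69, 0.59) = 0.59
  (~x1 & x2) | x4 = max(a, b) on (0.59, 0.36) = 0.59
  → value = 0.5900
Under Łukasiewicz:
  ~x1 = 1 − 0.31 = 0.69
  ~x1 & x2 = max(0, a+b−1) on (0.69, 0.59) = 0.28
  (~x1 & x2) | x4 = min(1, a+b) on (0.28, 0.36) = 0.64
  → value = 0.6400
|0.5900 − 0.6400| = 0.050

0.050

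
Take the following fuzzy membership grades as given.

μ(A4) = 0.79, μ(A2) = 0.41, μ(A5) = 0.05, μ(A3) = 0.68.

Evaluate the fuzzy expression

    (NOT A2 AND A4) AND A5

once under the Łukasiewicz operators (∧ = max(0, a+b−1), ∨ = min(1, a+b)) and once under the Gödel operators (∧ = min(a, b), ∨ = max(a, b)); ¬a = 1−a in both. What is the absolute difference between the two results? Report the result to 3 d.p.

Under Łukasiewicz:
  NOT A2 = 1 − 0.41 = 0.59
  NOT A2 AND A4 = max(0, a+b−1) on (0.59, 0.79) = 0.38
  (NOT A2 AND A4) AND A5 = max(0, a+b−1) on (0.38, 0.05) = 0.00
  → value = 0.0000
Under Gödel:
  NOT A2 = 1 − 0.41 = 0.59
  NOT A2 AND A4 = min(a, b) on (0.59, 0.79) = 0.59
  (NOT A2 AND A4) AND A5 = min(a, b) on (0.59, 0.05) = 0.05
  → value = 0.0500
|0.0000 − 0.0500| = 0.050

0.050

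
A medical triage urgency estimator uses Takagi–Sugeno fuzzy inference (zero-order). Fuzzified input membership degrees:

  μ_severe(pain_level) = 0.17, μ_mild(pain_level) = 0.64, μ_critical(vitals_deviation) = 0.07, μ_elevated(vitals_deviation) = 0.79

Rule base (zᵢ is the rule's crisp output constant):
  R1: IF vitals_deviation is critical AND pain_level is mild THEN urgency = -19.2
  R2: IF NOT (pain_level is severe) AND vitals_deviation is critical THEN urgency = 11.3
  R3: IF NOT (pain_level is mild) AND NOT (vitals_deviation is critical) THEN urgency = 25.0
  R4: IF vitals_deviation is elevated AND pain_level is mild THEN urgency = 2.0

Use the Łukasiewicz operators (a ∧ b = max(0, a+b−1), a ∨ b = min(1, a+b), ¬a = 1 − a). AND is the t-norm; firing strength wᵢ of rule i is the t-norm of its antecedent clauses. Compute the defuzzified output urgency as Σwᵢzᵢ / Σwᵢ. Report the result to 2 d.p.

11.26

R1 (z=-19.2): critical=0.07, mild=0.64; AND[max(0, a+b−1)] → w = 0.00
R2 (z=11.3): ¬severe=1−0.17=0.83, critical=0.07; AND[max(0, a+b−1)] → w = 0.00
R3 (z=25.0): ¬mild=1−0.64=0.36, ¬critical=1−0.07=0.93; AND[max(0, a+b−1)] → w = 0.29
R4 (z=2.0): elevated=0.79, mild=0.64; AND[max(0, a+b−1)] → w = 0.43
Weighted average = (0.00·-19.2 + 0.00·11.3 + 0.29·25.0 + 0.43·2.0) / (0.00 + 0.00 + 0.29 + 0.43)
  = 8.1100 / 0.7200 = 11.26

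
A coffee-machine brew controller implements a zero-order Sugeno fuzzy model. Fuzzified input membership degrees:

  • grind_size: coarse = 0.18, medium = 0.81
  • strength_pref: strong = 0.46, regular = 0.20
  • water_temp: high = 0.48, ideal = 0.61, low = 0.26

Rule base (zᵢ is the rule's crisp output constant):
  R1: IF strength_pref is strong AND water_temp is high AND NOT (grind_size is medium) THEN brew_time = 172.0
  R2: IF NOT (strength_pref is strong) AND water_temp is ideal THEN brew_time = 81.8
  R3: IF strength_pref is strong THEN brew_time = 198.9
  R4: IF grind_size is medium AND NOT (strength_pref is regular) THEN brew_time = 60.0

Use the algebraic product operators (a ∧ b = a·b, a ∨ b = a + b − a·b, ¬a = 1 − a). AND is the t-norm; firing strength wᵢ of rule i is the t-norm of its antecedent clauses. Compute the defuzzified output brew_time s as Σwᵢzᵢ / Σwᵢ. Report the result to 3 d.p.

111.221

R1 (z=172.0): strong=0.46, high=0.48, ¬medium=1−0.81=0.19; AND[a·b] → w = 0.0420
R2 (z=81.8): ¬strong=1−0.46=0.54, ideal=0.61; AND[a·b] → w = 0.3294
R3 (z=198.9): strong=0.46 → w = 0.4600
R4 (z=60.0): medium=0.81, ¬regular=1−0.20=0.80; AND[a·b] → w = 0.6480
Weighted average = (0.0420·172.0 + 0.3294·81.8 + 0.4600·198.9 + 0.6480·60.0) / (0.0420 + 0.3294 + 0.4600 + 0.6480)
  = 164.5347 / 1.4794 = 111.221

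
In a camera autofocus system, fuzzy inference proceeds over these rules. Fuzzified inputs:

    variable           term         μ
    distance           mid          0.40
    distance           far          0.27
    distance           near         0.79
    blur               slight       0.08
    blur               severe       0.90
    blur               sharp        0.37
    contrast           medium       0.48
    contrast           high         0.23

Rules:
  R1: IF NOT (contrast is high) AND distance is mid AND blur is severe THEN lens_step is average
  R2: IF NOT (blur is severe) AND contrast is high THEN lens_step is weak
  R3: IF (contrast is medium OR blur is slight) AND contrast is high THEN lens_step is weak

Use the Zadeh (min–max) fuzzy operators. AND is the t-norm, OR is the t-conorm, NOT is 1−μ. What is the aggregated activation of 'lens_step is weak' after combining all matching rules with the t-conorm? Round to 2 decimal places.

R1: ¬high=1−0.23=0.77, mid=0.40, severe=0.90; AND[min(a, b)] → w = 0.40
R2: ¬severe=1−0.90=0.10, high=0.23; AND[min(a, b)] → w = 0.10
R3: (medium=0.48 OR slight=0.08) = 0.48; AND[min(a, b)] with high=0.23 → w = 0.23
Rules with consequent 'weak': {R2, R3} → strengths 0.10, 0.23
Aggregate via t-conorm [max(a, b)]: 0.23

0.23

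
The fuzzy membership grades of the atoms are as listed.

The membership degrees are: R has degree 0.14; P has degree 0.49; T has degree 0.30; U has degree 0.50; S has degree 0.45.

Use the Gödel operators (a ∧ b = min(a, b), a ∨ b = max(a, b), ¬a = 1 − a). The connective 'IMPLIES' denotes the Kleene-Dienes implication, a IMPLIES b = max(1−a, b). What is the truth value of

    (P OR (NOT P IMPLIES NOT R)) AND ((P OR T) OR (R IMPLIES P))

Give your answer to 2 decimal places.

0.86

NOT P = 1 − 0.49 = 0.51
NOT R = 1 − 0.14 = 0.86
NOT P IMPLIES NOT R  [Kleene-Dienes: max(1−a, b)] with a=0.51, b=0.86 → 0.86
P OR (NOT P IMPLIES NOT R) = max(a, b) on (0.49, 0.86) = 0.86
P OR T = max(a, b) on (0.49, 0.30) = 0.49
R IMPLIES P  [Kleene-Dienes: max(1−a, b)] with a=0.14, b=0.49 → 0.86
(P OR T) OR (R IMPLIES P) = max(a, b) on (0.49, 0.86) = 0.86
(P OR (NOT P IMPLIES NOT R)) AND ((P OR T) OR (R IMPLIES P)) = min(a, b) on (0.86, 0.86) = 0.86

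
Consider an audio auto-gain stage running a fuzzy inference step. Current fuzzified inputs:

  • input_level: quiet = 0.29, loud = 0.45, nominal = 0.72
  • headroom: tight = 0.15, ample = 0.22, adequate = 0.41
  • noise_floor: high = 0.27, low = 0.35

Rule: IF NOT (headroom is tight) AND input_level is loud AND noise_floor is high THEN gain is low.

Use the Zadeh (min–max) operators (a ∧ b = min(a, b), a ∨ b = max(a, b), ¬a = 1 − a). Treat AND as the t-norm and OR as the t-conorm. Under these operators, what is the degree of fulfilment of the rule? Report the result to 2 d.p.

0.27

firing strength: ¬tight=1−0.15=0.85, loud=0.45, high=0.27; AND[min(a, b)] → w = 0.27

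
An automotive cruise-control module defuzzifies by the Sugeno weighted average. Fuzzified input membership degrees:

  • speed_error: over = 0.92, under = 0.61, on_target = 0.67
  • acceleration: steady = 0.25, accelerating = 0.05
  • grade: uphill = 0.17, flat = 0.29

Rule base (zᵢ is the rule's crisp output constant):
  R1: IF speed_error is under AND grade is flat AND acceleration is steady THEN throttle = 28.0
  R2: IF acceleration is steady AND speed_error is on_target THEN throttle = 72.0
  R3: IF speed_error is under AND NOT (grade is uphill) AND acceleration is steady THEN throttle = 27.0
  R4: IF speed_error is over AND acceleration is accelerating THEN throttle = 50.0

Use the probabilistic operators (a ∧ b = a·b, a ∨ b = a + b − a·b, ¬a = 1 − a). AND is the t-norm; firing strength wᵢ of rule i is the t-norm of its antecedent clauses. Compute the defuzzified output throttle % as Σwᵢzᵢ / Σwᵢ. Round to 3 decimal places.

49.482

R1 (z=28.0): under=0.61, flat=0.29, steady=0.25; AND[a·b] → w = 0.0442
R2 (z=72.0): steady=0.25, on_target=0.67; AND[a·b] → w = 0.1675
R3 (z=27.0): under=0.61, ¬uphill=1−0.17=0.83, steady=0.25; AND[a·b] → w = 0.1266
R4 (z=50.0): over=0.92, accelerating=0.05; AND[a·b] → w = 0.0460
Weighted average = (0.0442·28.0 + 0.1675·72.0 + 0.1266·27.0 + 0.0460·50.0) / (0.0442 + 0.1675 + 0.1266 + 0.0460)
  = 19.0158 / 0.3843 = 49.482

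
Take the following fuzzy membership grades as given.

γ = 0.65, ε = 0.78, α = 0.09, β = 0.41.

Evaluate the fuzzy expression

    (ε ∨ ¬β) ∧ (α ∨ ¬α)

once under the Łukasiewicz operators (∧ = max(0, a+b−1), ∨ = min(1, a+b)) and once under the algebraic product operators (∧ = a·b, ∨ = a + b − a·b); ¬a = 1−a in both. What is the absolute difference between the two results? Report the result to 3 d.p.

Under Łukasiewicz:
  ¬β = 1 − 0.41 = 0.59
  ε ∨ ¬β = min(1, a+b) on (0.78, 0.59) = 1.00
  ¬α = 1 − 0.09 = 0.91
  α ∨ ¬α = min(1, a+b) on (0.09, 0.91) = 1.00
  (ε ∨ ¬β) ∧ (α ∨ ¬α) = max(0, a+b−1) on (1.00, 1.00) = 1.00
  → value = 1.0000
Under algebraic product:
  ¬β = 1 − 0.4100 = 0.5900
  ε ∨ ¬β = a + b − a·b on (0.7800, 0.5900) = 0.9098
  ¬α = 1 − 0.0900 = 0.9100
  α ∨ ¬α = a + b − a·b on (0.0900, 0.9100) = 0.9181
  (ε ∨ ¬β) ∧ (α ∨ ¬α) = a·b on (0.9098, 0.9181) = 0.8353
  → value = 0.8353
|1.0000 − 0.8353| = 0.165

0.165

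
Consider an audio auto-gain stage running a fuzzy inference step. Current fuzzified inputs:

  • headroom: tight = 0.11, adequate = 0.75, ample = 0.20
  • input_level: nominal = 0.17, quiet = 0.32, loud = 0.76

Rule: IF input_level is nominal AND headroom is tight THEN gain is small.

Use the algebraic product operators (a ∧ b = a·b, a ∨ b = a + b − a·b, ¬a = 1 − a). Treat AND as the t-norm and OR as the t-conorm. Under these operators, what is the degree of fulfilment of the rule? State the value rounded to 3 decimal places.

firing strength: nominal=0.17, tight=0.11; AND[a·b] → w = 0.0187

0.019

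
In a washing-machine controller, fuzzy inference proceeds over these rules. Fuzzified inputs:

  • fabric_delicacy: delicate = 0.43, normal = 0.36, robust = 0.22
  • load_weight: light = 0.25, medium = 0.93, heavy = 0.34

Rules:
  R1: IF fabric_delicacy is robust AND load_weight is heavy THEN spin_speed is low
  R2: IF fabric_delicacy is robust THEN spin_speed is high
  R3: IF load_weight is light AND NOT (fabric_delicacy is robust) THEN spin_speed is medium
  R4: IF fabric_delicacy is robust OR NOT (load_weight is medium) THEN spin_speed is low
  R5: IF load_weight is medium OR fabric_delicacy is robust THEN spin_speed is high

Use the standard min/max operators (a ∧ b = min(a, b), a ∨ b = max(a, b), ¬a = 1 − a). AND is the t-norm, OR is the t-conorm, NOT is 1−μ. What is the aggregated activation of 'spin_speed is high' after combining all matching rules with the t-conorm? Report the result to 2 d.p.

R1: robust=0.22, heavy=0.34; AND[min(a, b)] → w = 0.22
R2: robust=0.22 → w = 0.22
R3: light=0.25, ¬robust=1−0.22=0.78; AND[min(a, b)] → w = 0.25
R4: robust=0.22, ¬medium=1−0.93=0.07; OR[max(a, b)] → w = 0.22
R5: medium=0.93, robust=0.22; OR[max(a, b)] → w = 0.93
Rules with consequent 'high': {R2, R5} → strengths 0.22, 0.93
Aggregate via t-conorm [max(a, b)]: 0.93

0.93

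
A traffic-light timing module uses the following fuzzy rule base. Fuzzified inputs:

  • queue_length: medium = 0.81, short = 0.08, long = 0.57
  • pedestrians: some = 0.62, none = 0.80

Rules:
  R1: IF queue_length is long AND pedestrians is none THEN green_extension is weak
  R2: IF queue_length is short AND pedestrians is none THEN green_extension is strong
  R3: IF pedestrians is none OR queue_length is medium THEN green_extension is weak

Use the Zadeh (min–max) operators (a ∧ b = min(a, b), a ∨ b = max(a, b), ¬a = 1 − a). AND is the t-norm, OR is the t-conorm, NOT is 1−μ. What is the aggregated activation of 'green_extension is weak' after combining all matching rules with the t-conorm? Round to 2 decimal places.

0.81

R1: long=0.57, none=0.80; AND[min(a, b)] → w = 0.57
R2: short=0.08, none=0.80; AND[min(a, b)] → w = 0.08
R3: none=0.80, medium=0.81; OR[max(a, b)] → w = 0.81
Rules with consequent 'weak': {R1, R3} → strengths 0.57, 0.81
Aggregate via t-conorm [max(a, b)]: 0.81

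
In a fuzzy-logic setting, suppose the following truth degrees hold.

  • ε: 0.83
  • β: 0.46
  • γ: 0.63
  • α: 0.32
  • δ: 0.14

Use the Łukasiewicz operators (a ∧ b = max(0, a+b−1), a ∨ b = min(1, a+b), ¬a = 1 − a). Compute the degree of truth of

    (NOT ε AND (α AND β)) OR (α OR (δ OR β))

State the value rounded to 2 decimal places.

NOT ε = 1 − 0.83 = 0.17
α AND β = max(0, a+b−1) on (0.32, 0.46) = 0.00
NOT ε AND (α AND β) = max(0, a+b−1) on (0.17, 0.00) = 0.00
δ OR β = min(1, a+b) on (0.14, 0.46) = 0.60
α OR (δ OR β) = min(1, a+b) on (0.32, 0.60) = 0.92
(NOT ε AND (α AND β)) OR (α OR (δ OR β)) = min(1, a+b) on (0.00, 0.92) = 0.92

0.92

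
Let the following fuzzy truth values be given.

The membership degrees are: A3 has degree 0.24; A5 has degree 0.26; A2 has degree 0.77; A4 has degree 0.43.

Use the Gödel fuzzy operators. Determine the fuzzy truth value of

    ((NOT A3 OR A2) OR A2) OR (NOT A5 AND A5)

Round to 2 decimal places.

0.77

NOT A3 = 1 − 0.24 = 0.76
NOT A3 OR A2 = max(a, b) on (0.76, 0.77) = 0.77
(NOT A3 OR A2) OR A2 = max(a, b) on (0.77, 0.77) = 0.77
NOT A5 = 1 − 0.26 = 0.74
NOT A5 AND A5 = min(a, b) on (0.74, 0.26) = 0.26
((NOT A3 OR A2) OR A2) OR (NOT A5 AND A5) = max(a, b) on (0.77, 0.26) = 0.77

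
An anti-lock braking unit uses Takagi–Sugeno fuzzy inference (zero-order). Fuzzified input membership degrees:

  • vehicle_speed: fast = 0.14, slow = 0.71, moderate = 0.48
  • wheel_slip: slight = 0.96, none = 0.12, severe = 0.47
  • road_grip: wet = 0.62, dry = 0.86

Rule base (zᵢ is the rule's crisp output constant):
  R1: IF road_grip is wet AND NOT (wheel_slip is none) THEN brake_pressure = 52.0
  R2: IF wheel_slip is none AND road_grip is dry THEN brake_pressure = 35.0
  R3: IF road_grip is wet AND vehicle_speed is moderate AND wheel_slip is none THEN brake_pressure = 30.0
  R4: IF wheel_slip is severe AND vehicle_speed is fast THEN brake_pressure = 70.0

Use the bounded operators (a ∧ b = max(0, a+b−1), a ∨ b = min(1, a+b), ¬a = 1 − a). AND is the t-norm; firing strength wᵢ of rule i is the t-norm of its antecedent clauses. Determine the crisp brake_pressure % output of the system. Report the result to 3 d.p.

52.000

R1 (z=52.0): wet=0.62, ¬none=1−0.12=0.88; AND[max(0, a+b−1)] → w = 0.50
R2 (z=35.0): none=0.12, dry=0.86; AND[max(0, a+b−1)] → w = 0.00
R3 (z=30.0): wet=0.62, moderate=0.48, none=0.12; AND[max(0, a+b−1)] → w = 0.00
R4 (z=70.0): severe=0.47, fast=0.14; AND[max(0, a+b−1)] → w = 0.00
Weighted average = (0.50·52.0 + 0.00·35.0 + 0.00·30.0 + 0.00·70.0) / (0.50 + 0.00 + 0.00 + 0.00)
  = 26.0000 / 0.5000 = 52.000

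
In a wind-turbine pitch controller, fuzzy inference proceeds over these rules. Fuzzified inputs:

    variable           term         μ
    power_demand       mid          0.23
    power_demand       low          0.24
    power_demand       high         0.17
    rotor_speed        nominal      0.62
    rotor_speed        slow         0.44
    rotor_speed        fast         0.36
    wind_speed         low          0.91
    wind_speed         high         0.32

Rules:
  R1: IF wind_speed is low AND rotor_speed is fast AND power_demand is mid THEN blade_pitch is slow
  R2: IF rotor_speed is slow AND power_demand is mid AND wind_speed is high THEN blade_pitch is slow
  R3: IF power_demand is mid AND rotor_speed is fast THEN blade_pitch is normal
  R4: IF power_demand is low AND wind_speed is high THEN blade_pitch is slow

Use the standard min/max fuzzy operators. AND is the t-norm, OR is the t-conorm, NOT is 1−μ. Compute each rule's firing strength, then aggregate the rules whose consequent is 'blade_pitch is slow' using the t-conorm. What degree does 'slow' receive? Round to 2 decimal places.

0.24

R1: low=0.91, fast=0.36, mid=0.23; AND[min(a, b)] → w = 0.23
R2: slow=0.44, mid=0.23, high=0.32; AND[min(a, b)] → w = 0.23
R3: mid=0.23, fast=0.36; AND[min(a, b)] → w = 0.23
R4: low=0.24, high=0.32; AND[min(a, b)] → w = 0.24
Rules with consequent 'slow': {R1, R2, R4} → strengths 0.23, 0.23, 0.24
Aggregate via t-conorm [max(a, b)]: 0.24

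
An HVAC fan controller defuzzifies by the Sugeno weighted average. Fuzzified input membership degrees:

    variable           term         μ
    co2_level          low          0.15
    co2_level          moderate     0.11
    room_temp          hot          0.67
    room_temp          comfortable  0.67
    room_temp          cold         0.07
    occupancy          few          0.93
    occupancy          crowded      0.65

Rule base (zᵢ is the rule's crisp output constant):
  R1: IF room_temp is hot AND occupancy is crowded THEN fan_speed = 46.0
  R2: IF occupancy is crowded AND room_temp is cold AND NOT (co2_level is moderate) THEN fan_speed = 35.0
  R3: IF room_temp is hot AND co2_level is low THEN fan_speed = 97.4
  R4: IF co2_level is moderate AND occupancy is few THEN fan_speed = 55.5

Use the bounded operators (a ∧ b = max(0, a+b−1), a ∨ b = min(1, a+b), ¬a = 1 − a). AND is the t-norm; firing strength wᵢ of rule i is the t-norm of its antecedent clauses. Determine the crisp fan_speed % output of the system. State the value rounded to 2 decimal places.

R1 (z=46.0): hot=0.67, crowded=0.65; AND[max(0, a+b−1)] → w = 0.32
R2 (z=35.0): crowded=0.65, cold=0.07, ¬moderate=1−0.11=0.89; AND[max(0, a+b−1)] → w = 0.00
R3 (z=97.4): hot=0.67, low=0.15; AND[max(0, a+b−1)] → w = 0.00
R4 (z=55.5): moderate=0.11, few=0.93; AND[max(0, a+b−1)] → w = 0.04
Weighted average = (0.32·46.0 + 0.00·35.0 + 0.00·97.4 + 0.04·55.5) / (0.32 + 0.00 + 0.00 + 0.04)
  = 16.9400 / 0.3600 = 47.06

47.06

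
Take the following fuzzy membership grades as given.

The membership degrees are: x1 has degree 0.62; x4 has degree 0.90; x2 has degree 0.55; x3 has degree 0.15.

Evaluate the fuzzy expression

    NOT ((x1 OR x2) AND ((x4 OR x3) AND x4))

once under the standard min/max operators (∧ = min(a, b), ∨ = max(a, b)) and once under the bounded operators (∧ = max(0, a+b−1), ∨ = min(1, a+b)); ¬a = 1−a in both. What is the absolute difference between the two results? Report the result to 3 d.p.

0.280

Under standard min/max:
  x1 OR x2 = max(a, b) on (0.62, 0.55) = 0.62
  x4 OR x3 = max(a, b) on (0.90, 0.15) = 0.90
  (x4 OR x3) AND x4 = min(a, b) on (0.90, 0.90) = 0.90
  (x1 OR x2) AND ((x4 OR x3) AND x4) = min(a, b) on (0.62, 0.90) = 0.62
  NOT ((x1 OR x2) AND ((x4 OR x3) AND x4)) = 1 − 0.62 = 0.38
  → value = 0.3800
Under bounded:
  x1 OR x2 = min(1, a+b) on (0.62, 0.55) = 1.00
  x4 OR x3 = min(1, a+b) on (0.90, 0.15) = 1.00
  (x4 OR x3) AND x4 = max(0, a+b−1) on (1.00, 0.90) = 0.90
  (x1 OR x2) AND ((x4 OR x3) AND x4) = max(0, a+b−1) on (1.00, 0.90) = 0.90
  NOT ((x1 OR x2) AND ((x4 OR x3) AND x4)) = 1 − 0.90 = 0.10
  → value = 0.1000
|0.3800 − 0.1000| = 0.280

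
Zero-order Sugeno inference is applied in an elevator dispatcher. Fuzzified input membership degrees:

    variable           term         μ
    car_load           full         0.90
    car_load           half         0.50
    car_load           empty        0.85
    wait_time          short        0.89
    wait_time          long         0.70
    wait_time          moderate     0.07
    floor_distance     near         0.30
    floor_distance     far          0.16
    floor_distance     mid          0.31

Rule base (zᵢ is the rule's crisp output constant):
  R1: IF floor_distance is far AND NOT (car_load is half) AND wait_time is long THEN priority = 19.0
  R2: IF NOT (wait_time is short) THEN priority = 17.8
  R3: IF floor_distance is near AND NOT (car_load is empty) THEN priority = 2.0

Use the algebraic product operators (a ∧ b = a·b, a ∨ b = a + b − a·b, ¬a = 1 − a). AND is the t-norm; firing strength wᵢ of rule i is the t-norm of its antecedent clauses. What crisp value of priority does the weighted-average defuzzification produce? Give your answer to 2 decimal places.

14.75

R1 (z=19.0): far=0.16, ¬half=1−0.50=0.50, long=0.70; AND[a·b] → w = 0.0560
R2 (z=17.8): ¬short=1−0.89=0.11 → w = 0.1100
R3 (z=2.0): near=0.30, ¬empty=1−0.85=0.15; AND[a·b] → w = 0.0450
Weighted average = (0.0560·19.0 + 0.1100·17.8 + 0.0450·2.0) / (0.0560 + 0.1100 + 0.0450)
  = 3.1120 / 0.2110 = 14.75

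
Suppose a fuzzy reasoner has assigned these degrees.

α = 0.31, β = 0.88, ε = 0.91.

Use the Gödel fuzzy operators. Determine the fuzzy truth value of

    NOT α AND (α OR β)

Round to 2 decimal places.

0.69

NOT α = 1 − 0.31 = 0.69
α OR β = max(a, b) on (0.31, 0.88) = 0.88
NOT α AND (α OR β) = min(a, b) on (0.69, 0.88) = 0.69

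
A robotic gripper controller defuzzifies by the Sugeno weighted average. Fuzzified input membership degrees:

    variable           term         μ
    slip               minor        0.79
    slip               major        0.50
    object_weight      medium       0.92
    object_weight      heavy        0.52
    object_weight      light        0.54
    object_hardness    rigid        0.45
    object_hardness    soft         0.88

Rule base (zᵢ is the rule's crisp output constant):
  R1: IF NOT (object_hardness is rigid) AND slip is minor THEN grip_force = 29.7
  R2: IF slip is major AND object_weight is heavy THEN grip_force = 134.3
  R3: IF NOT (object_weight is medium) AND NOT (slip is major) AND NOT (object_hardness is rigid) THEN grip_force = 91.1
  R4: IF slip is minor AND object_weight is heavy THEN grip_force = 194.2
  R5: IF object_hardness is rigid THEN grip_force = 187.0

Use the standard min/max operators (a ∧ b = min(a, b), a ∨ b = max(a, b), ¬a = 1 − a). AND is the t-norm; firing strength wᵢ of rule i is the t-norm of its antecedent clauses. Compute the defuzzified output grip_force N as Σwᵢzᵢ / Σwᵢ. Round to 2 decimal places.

R1 (z=29.7): ¬rigid=1−0.45=0.55, minor=0.79; AND[min(a, b)] → w = 0.55
R2 (z=134.3): major=0.50, heavy=0.52; AND[min(a, b)] → w = 0.50
R3 (z=91.1): ¬medium=1−0.92=0.08, ¬major=1−0.50=0.50, ¬rigid=1−0.45=0.55; AND[min(a, b)] → w = 0.08
R4 (z=194.2): minor=0.79, heavy=0.52; AND[min(a, b)] → w = 0.52
R5 (z=187.0): rigid=0.45 → w = 0.45
Weighted average = (0.55·29.7 + 0.50·134.3 + 0.08·91.1 + 0.52·194.2 + 0.45·187.0) / (0.55 + 0.50 + 0.08 + 0.52 + 0.45)
  = 275.9070 / 2.1000 = 131.38

131.38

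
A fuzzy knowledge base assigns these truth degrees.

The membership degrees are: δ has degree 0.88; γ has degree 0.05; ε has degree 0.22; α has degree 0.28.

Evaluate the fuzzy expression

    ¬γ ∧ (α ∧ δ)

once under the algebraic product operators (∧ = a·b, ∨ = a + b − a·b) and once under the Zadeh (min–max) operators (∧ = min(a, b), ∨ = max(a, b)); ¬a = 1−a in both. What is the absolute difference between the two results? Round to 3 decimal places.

Under algebraic product:
  ¬γ = 1 − 0.0500 = 0.9500
  α ∧ δ = a·b on (0.2800, 0.8800) = 0.2464
  ¬γ ∧ (α ∧ δ) = a·b on (0.9500, 0.2464) = 0.2341
  → value = 0.2341
Under Zadeh (min–max):
  ¬γ = 1 − 0.05 = 0.95
  α ∧ δ = min(a, b) on (0.28, 0.88) = 0.28
  ¬γ ∧ (α ∧ δ) = min(a, b) on (0.95, 0.28) = 0.28
  → value = 0.2800
|0.2341 − 0.2800| = 0.046

0.046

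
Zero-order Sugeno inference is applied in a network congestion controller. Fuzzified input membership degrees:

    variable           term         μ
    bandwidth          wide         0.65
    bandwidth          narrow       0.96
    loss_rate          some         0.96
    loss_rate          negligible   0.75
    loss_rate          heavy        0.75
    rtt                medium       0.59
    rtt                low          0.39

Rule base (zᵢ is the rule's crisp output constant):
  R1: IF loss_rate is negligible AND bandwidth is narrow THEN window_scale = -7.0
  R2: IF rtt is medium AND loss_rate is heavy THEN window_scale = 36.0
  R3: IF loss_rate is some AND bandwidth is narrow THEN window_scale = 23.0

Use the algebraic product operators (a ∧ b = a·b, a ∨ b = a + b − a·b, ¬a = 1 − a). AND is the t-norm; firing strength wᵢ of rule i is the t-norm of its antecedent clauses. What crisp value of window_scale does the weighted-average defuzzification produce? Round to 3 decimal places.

15.396

R1 (z=-7.0): negligible=0.75, narrow=0.96; AND[a·b] → w = 0.7200
R2 (z=36.0): medium=0.59, heavy=0.75; AND[a·b] → w = 0.4425
R3 (z=23.0): some=0.96, narrow=0.96; AND[a·b] → w = 0.9216
Weighted average = (0.7200·-7.0 + 0.4425·36.0 + 0.9216·23.0) / (0.7200 + 0.4425 + 0.9216)
  = 32.0868 / 2.0841 = 15.396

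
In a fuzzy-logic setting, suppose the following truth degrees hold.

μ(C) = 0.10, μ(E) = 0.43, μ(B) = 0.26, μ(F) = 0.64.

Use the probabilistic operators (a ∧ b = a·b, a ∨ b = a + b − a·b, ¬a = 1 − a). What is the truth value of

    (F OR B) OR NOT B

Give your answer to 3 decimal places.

F OR B = a + b − a·b on (0.6400, 0.2600) = 0.7336
NOT B = 1 − 0.2600 = 0.7400
(F OR B) OR NOT B = a + b − a·b on (0.7336, 0.7400) = 0.9307

0.931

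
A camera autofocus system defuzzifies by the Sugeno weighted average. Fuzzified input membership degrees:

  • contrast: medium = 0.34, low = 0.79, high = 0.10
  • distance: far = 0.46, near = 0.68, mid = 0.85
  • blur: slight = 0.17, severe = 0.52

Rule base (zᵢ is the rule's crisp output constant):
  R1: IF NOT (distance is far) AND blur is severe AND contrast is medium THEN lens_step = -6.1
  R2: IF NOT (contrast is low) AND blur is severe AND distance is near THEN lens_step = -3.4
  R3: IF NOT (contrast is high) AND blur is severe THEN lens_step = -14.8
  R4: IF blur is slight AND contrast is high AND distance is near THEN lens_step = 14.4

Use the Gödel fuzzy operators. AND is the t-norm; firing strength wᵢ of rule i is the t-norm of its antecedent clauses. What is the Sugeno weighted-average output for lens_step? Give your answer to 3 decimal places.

-7.730

R1 (z=-6.1): ¬far=1−0.46=0.54, severe=0.52, medium=0.34; AND[min(a, b)] → w = 0.34
R2 (z=-3.4): ¬low=1−0.79=0.21, severe=0.52, near=0.68; AND[min(a, b)] → w = 0.21
R3 (z=-14.8): ¬high=1−0.10=0.90, severe=0.52; AND[min(a, b)] → w = 0.52
R4 (z=14.4): slight=0.17, high=0.10, near=0.68; AND[min(a, b)] → w = 0.10
Weighted average = (0.34·-6.1 + 0.21·-3.4 + 0.52·-14.8 + 0.10·14.4) / (0.34 + 0.21 + 0.52 + 0.10)
  = -9.0440 / 1.1700 = -7.730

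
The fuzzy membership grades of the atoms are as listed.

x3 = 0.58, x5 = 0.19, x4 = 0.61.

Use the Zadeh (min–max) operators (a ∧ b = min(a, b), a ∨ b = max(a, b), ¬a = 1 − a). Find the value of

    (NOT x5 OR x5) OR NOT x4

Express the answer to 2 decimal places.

NOT x5 = 1 − 0.19 = 0.81
NOT x5 OR x5 = max(a, b) on (0.81, 0.19) = 0.81
NOT x4 = 1 − 0.61 = 0.39
(NOT x5 OR x5) OR NOT x4 = max(a, b) on (0.81, 0.39) = 0.81

0.81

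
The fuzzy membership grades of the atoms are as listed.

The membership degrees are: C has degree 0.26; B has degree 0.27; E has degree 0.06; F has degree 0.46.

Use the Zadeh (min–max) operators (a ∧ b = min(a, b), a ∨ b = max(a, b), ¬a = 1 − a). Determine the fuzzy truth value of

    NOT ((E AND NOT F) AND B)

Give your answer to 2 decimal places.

NOT F = 1 − 0.46 = 0.54
E AND NOT F = min(a, b) on (0.06, 0.54) = 0.06
(E AND NOT F) AND B = min(a, b) on (0.06, 0.27) = 0.06
NOT ((E AND NOT F) AND B) = 1 − 0.06 = 0.94

0.94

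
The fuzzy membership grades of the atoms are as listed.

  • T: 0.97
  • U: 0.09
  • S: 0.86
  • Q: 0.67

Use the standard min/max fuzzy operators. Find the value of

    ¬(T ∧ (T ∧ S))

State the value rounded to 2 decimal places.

0.14

T ∧ S = min(a, b) on (0.97, 0.86) = 0.86
T ∧ (T ∧ S) = min(a, b) on (0.97, 0.86) = 0.86
¬(T ∧ (T ∧ S)) = 1 − 0.86 = 0.14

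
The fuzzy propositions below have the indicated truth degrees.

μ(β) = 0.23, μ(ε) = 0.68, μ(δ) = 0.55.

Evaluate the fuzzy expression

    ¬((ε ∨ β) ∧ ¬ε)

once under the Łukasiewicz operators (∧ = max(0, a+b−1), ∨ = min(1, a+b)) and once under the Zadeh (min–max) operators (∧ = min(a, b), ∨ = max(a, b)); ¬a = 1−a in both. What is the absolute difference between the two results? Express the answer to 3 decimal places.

0.090

Under Łukasiewicz:
  ε ∨ β = min(1, a+b) on (0.68, 0.23) = 0.91
  ¬ε = 1 − 0.68 = 0.32
  (ε ∨ β) ∧ ¬ε = max(0, a+b−1) on (0.91, 0.32) = 0.23
  ¬((ε ∨ β) ∧ ¬ε) = 1 − 0.23 = 0.77
  → value = 0.7700
Under Zadeh (min–max):
  ε ∨ β = max(a, b) on (0.68, 0.23) = 0.68
  ¬ε = 1 − 0.68 = 0.32
  (ε ∨ β) ∧ ¬ε = min(a, b) on (0.68, 0.32) = 0.32
  ¬((ε ∨ β) ∧ ¬ε) = 1 − 0.32 = 0.68
  → value = 0.6800
|0.7700 − 0.6800| = 0.090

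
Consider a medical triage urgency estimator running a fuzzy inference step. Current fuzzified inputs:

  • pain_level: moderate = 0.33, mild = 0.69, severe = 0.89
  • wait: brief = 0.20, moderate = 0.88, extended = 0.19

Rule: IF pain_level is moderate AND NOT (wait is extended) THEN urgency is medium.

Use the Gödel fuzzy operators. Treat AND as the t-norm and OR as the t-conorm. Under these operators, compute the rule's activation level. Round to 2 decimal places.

firing strength: moderate=0.33, ¬extended=1−0.19=0.81; AND[min(a, b)] → w = 0.33

0.33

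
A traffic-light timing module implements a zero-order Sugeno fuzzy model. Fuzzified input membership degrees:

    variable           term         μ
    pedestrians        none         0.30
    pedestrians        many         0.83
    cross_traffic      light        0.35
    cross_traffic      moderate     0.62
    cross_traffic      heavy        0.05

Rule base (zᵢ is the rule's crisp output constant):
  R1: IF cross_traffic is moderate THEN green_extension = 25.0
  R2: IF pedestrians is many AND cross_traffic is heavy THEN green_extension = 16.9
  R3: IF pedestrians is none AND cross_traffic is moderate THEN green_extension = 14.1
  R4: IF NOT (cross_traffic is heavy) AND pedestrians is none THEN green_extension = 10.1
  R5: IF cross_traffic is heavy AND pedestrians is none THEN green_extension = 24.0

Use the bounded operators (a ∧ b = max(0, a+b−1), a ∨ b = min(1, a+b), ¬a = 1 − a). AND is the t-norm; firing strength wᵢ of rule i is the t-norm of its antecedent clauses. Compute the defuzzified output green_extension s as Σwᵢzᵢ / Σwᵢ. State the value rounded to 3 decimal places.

20.718

R1 (z=25.0): moderate=0.62 → w = 0.62
R2 (z=16.9): many=0.83, heavy=0.05; AND[max(0, a+b−1)] → w = 0.00
R3 (z=14.1): none=0.30, moderate=0.62; AND[max(0, a+b−1)] → w = 0.00
R4 (z=10.1): ¬heavy=1−0.05=0.95, none=0.30; AND[max(0, a+b−1)] → w = 0.25
R5 (z=24.0): heavy=0.05, none=0.30; AND[max(0, a+b−1)] → w = 0.00
Weighted average = (0.62·25.0 + 0.00·16.9 + 0.00·14.1 + 0.25·10.1 + 0.00·24.0) / (0.62 + 0.00 + 0.00 + 0.25 + 0.00)
  = 18.0250 / 0.8700 = 20.718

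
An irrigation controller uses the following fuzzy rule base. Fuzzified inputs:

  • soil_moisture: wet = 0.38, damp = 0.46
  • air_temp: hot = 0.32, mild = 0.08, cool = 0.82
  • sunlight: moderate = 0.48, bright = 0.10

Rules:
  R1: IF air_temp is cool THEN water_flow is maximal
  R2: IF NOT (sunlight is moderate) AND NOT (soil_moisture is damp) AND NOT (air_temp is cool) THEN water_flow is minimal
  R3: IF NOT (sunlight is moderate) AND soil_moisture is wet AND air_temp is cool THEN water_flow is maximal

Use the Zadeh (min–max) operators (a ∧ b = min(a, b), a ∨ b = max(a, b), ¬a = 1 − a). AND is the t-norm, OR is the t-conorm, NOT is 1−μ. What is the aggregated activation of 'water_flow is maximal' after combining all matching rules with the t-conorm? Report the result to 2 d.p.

R1: cool=0.82 → w = 0.82
R2: ¬moderate=1−0.48=0.52, ¬damp=1−0.46=0.54, ¬cool=1−0.82=0.18; AND[min(a, b)] → w = 0.18
R3: ¬moderate=1−0.48=0.52, wet=0.38, cool=0.82; AND[min(a, b)] → w = 0.38
Rules with consequent 'maximal': {R1, R3} → strengths 0.82, 0.38
Aggregate via t-conorm [max(a, b)]: 0.82

0.82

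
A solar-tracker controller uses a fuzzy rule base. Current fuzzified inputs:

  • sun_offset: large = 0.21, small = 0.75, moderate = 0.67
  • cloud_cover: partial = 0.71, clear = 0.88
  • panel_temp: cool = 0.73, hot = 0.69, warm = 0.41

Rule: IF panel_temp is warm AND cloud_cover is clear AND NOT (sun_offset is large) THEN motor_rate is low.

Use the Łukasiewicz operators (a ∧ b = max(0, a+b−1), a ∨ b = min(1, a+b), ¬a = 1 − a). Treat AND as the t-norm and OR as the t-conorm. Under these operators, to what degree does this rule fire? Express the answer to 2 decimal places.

0.08

firing strength: warm=0.41, clear=0.88, ¬large=1−0.21=0.79; AND[max(0, a+b−1)] → w = 0.08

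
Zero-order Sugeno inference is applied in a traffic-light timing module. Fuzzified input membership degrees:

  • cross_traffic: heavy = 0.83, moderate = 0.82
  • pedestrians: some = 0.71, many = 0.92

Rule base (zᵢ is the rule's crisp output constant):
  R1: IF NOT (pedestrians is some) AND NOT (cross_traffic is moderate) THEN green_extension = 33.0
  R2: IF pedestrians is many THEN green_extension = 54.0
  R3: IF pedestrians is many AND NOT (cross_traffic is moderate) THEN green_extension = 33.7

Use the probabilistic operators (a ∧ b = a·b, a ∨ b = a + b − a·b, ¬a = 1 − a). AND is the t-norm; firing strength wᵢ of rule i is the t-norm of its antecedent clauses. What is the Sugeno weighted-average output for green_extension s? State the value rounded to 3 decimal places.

R1 (z=33.0): ¬some=1−0.71=0.29, ¬moderate=1−0.82=0.18; AND[a·b] → w = 0.0522
R2 (z=54.0): many=0.92 → w = 0.9200
R3 (z=33.7): many=0.92, ¬moderate=1−0.82=0.18; AND[a·b] → w = 0.1656
Weighted average = (0.0522·33.0 + 0.9200·54.0 + 0.1656·33.7) / (0.0522 + 0.9200 + 0.1656)
  = 56.9833 / 1.1378 = 50.082

50.082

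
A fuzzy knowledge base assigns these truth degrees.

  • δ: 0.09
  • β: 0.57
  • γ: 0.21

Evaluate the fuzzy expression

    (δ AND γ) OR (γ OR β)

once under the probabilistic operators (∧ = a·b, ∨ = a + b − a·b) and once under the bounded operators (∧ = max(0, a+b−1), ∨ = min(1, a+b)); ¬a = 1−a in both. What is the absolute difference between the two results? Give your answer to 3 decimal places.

0.113

Under probabilistic:
  δ AND γ = a·b on (0.0900, 0.2100) = 0.0189
  γ OR β = a + b − a·b on (0.2100, 0.5700) = 0.6603
  (δ AND γ) OR (γ OR β) = a + b − a·b on (0.0189, 0.6603) = 0.6667
  → value = 0.6667
Under bounded:
  δ AND γ = max(0, a+b−1) on (0.09, 0.21) = 0.00
  γ OR β = min(1, a+b) on (0.21, 0.57) = 0.78
  (δ AND γ) OR (γ OR β) = min(1, a+b) on (0.00, 0.78) = 0.78
  → value = 0.7800
|0.6667 − 0.7800| = 0.113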